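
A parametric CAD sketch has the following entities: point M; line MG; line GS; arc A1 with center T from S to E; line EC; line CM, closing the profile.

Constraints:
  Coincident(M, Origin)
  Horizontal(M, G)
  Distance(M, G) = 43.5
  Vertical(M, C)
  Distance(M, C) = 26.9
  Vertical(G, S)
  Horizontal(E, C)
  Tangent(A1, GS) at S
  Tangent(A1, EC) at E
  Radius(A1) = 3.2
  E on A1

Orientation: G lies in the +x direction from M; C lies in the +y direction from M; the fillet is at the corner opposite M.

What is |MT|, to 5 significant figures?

46.752

MC is vertical with |MC| = 26.9 and C on the +y side, so C = (0.0000, 26.900). The virtual corner opposite M is at (43.500, 26.900). The tangent condition forces TS to be normal to GS and A1 meets EC tangentially, so TE is at right angles to EC, with radius 3.2, so the center T sits 3.2 in from both sides at T = (40.300, 23.700). Then |MT| = |T − M| = 46.752.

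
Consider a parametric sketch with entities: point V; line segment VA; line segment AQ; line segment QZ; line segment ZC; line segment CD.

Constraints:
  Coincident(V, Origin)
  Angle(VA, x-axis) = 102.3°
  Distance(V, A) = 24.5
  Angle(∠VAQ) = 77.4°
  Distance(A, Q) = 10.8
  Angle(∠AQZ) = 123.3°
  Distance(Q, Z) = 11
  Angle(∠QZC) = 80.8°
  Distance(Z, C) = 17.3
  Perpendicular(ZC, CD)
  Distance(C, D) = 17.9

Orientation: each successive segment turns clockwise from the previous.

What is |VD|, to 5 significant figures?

26.652

V is at the origin; VA runs at 102.3° with length 24.5, so A = (-5.2192, 23.938). ∠VAQ = 77.4° gives AQ at -0.30000° from the x-axis; with |AQ| = 10.8, Q = (5.5806, 23.881). ∠AQZ = 123.3° gives QZ at -57.000° from the x-axis; with |QZ| = 11.0, Z = (11.572, 14.656). ∠QZC = 80.8° gives ZC at -156.20° from the x-axis; with |ZC| = 17.3, C = (-4.2572, 7.6744). ZC is perpendicular to CD, so CD runs at 113.80°; with |CD| = 17.9, D = (-11.481, 24.052). Then |VD| = |D − V| = 26.652.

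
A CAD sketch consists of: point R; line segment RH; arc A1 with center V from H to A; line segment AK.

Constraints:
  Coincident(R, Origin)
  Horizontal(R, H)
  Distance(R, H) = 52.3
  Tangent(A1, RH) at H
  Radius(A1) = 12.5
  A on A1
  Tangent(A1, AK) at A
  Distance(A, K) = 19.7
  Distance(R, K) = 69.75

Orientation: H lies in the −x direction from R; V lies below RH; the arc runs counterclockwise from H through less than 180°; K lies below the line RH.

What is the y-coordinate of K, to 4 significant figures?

-34.24

R is at the origin; R and H share the same y with |RH| = 52.3 and H on the −x side, so H = (-52.30, 0.000). The tangent condition forces VH to be normal to RH, so V = H + (0, -12.5) = (-52.30, -12.50). Since VA ⟂ AK (tangency), |VK| = √(12.5² + 19.7²) = 23.33 regardless of where A sits on A1. So K lies on both circle(R, 69.75) and circle(V, 23.33); the below-RH intersection is K = (-60.77, -34.24). A is the foot of the tangent from K: A = (-64.57, -14.91).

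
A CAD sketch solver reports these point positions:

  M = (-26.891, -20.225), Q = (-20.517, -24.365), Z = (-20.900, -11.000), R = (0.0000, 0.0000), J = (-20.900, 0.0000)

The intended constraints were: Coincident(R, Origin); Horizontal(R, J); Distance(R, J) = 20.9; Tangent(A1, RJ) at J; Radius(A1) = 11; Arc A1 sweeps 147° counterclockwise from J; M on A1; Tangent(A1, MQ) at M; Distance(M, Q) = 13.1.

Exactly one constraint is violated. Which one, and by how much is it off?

Distance(M, Q) = 13.1 — off by 5.50.

R = (0.00, 0.00) ✓; R.y = 0.00, J.y = 0.00 ✓; |RJ| = 20.90 ✓; ∠(ZJ, JR) = 90.00° ✓; |ZJ| = 11.00 ✓; bearing(Z→M) − bearing(Z→J) = 147.0° ✓; |ZM| = 11.00 ✓; ∠(ZM, MQ) = 90.00° ✓; |MQ| = 7.600 ✗.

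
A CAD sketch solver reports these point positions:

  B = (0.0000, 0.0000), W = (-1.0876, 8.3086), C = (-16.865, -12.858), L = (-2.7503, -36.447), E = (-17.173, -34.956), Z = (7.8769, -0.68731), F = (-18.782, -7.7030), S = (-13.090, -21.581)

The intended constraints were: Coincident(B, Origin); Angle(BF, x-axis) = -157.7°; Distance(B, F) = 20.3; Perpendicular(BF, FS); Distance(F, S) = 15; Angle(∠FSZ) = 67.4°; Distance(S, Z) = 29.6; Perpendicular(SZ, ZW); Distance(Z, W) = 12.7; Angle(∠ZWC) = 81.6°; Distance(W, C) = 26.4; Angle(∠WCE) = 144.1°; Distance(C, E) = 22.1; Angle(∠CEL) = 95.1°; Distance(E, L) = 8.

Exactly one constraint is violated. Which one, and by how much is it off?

Distance(E, L) = 8 — off by 6.50.

B = (0.00, 0.00) ✓; BF at -157.7° ✓; |BF| = 20.30 ✓; ∠(BF, FS) = 90.00° ✓; |FS| = 15.00 ✓; ∠FSZ = 67.40° ✓; |SZ| = 29.60 ✓; ∠(SZ, ZW) = 90.00° ✓; |ZW| = 12.70 ✓; ∠ZWC = 81.60° ✓; |WC| = 26.40 ✓; ∠WCE = 144.1° ✓; |CE| = 22.10 ✓; ∠CEL = 95.10° ✓; |EL| = 14.50 ✗.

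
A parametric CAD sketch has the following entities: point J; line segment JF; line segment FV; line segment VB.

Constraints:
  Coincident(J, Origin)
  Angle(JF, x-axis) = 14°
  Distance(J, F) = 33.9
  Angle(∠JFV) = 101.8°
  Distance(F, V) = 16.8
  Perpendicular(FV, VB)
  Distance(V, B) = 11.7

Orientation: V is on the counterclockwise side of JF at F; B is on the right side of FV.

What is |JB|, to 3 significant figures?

50.8

∠JFV = 101.8°, so FV runs at 14.0° + (180° − 101.8°) = 92.2° from the x-axis; with |FV| = 16.8, V = F + 16.8·(cos 92.2°, sin 92.2°) = (32.2, 25.0). FV ⟂ VB; with |VB| = 11.7 on the right of FV, B = V + 11.7·(0.999, 0.0384) = (43.9, 25.4). Then |JB| = |B − J| = 50.8.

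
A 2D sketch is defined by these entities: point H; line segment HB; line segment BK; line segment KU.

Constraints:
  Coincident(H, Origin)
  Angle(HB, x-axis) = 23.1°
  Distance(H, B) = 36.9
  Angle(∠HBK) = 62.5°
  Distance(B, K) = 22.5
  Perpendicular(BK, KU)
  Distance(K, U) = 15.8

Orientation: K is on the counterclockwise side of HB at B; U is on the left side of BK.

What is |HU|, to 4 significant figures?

17.79

H is at the origin; HB runs at 23.1° with length 36.9, so B = 36.9·(cos 23.1°, sin 23.1°) = (33.94, 14.48). ∠HBK = 62.5°, so BK runs at 23.1° + (180° − 62.5°) = 140.6° from the x-axis; with |BK| = 22.5, K = B + 22.5·(cos 140.6°, sin 140.6°) = (16.55, 28.76). BK is perpendicular to KU; with |KU| = 15.8 on the left of BK, U = K + 15.8·(-0.6347, -0.7727) = (6.526, 16.55). Then |HU| = |U − H| = 17.79.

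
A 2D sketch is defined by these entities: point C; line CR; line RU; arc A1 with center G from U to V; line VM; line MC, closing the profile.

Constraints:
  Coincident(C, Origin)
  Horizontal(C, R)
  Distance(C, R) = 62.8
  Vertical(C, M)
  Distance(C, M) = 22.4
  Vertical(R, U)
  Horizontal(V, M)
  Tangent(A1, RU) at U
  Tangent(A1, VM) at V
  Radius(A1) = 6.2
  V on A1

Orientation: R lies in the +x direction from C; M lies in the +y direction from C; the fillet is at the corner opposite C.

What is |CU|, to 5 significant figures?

64.856

The virtual corner opposite C is at (62.800, 22.400). Tangency of A1 to RU means the radius GU is perpendicular to RU and since A1 is tangent to VM there, GV ⟂ VM, with radius 6.2, so the center G sits 6.2 in from both sides at G = (56.600, 16.200). That places the tangent points at U = (62.800, 16.200) on RU and V = (56.600, 22.400) on VM. Then |CU| = |U − C| = 64.856.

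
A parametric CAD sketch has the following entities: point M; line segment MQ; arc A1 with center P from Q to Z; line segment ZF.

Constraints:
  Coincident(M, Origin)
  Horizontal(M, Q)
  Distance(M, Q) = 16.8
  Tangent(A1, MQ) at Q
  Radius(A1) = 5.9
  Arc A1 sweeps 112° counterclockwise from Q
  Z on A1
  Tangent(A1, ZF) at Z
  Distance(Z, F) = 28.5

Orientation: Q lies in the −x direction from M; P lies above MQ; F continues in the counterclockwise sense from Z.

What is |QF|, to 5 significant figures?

34.925

On A1, Q sits at bearing -90° from P; a 112° counterclockwise sweep puts Z at bearing 22°, so Z = P + 5.9·(cos 22°, sin 22°) = (-11.330, 8.1102). Since A1 is tangent to ZF there, PZ ⟂ ZF, so ZF runs along (−sin 22°, cos 22°); with |ZF| = 28.5, F = (-22.006, 34.535). Then |QF| = |F − Q| = 34.925.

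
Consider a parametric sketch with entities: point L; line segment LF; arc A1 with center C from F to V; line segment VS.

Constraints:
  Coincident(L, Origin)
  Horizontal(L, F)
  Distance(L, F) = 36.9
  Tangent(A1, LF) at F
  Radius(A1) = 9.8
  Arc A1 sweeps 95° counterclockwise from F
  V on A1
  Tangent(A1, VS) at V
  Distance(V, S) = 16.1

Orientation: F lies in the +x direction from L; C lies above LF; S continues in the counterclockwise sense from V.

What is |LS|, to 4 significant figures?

52.54

On A1, F sits at bearing -90° from C; a 95° counterclockwise sweep puts V at bearing 5°, so V = C + 9.8·(cos 5°, sin 5°) = (46.66, 10.65). A1 meets VS tangentially, so CV is at right angles to VS, so VS runs along (−sin 5°, cos 5°); with |VS| = 16.1, S = (45.26, 26.69). Then |LS| = |S − L| = 52.54.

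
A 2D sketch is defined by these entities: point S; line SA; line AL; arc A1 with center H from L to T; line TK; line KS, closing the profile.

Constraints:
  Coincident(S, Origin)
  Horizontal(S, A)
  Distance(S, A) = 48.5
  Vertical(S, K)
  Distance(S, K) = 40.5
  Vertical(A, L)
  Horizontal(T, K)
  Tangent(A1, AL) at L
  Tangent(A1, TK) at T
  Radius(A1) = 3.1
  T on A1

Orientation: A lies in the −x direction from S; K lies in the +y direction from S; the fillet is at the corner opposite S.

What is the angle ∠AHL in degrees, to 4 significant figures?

85.26°

The virtual corner opposite S is at (-48.50, 40.50). Tangency of A1 to AL means the radius HL is perpendicular to AL and A1 meets TK tangentially, so HT is at right angles to TK, with radius 3.1, so the center H sits 3.1 in from both sides at H = (-45.40, 37.40). That places the tangent points at L = (-48.50, 37.40) on AL and T = (-45.40, 40.50) on TK. Then cos ∠AHL = HA·HL / (|HA||HL|), giving 85.26°.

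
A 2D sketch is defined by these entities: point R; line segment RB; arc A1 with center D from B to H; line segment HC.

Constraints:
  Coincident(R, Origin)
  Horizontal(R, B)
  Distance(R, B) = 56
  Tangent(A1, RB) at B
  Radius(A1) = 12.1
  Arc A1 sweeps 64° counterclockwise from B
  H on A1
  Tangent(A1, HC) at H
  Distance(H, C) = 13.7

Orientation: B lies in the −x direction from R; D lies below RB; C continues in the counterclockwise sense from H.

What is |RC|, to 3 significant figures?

75.3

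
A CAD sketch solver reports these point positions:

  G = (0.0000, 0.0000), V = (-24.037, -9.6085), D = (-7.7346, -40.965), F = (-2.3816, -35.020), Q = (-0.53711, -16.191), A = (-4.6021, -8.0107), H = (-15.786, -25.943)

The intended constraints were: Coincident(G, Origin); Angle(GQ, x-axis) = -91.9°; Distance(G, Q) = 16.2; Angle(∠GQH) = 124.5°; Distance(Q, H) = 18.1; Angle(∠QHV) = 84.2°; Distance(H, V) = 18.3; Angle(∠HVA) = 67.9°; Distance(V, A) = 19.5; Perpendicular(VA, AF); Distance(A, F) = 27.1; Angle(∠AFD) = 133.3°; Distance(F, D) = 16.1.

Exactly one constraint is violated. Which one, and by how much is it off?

Distance(F, D) = 16.1 — off by 8.10.

G = (0.00, 0.00) ✓; GQ at -91.90° ✓; |GQ| = 16.20 ✓; ∠GQH = 124.5° ✓; |QH| = 18.10 ✓; ∠QHV = 84.20° ✓; |HV| = 18.30 ✓; ∠HVA = 67.90° ✓; |VA| = 19.50 ✓; ∠(VA, AF) = 90.00° ✓; |AF| = 27.10 ✓; ∠AFD = 133.3° ✓; |FD| = 8.000 ✗.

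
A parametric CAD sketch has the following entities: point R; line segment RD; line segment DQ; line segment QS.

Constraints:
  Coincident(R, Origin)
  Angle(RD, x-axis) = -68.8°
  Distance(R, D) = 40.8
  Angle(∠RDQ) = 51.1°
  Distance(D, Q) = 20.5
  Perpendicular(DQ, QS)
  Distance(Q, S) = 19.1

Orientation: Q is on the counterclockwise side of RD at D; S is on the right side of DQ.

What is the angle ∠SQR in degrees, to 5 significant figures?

170.84°

∠RDQ = 51.1°, so DQ runs at -68.8° + (180° − 51.1°) = 60.100° from the x-axis; with |DQ| = 20.5, Q = D + 20.5·(cos 60.100°, sin 60.100°) = (24.973, -20.267). The perpendicularity gives QS at right angles to DQ; with |QS| = 19.1 on the right of DQ, S = Q + 19.1·(0.86690, -0.49849) = (41.531, -29.789). Then cos ∠SQR = QS·QR / (|QS||QR|), giving 170.84°.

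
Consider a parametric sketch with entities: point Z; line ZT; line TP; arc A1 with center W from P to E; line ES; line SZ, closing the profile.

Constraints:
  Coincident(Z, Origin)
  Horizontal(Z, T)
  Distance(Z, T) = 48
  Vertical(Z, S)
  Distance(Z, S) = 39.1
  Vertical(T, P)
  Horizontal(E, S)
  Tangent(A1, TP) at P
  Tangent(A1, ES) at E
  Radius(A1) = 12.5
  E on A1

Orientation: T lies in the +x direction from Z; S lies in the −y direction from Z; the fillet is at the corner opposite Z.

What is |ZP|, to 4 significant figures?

54.88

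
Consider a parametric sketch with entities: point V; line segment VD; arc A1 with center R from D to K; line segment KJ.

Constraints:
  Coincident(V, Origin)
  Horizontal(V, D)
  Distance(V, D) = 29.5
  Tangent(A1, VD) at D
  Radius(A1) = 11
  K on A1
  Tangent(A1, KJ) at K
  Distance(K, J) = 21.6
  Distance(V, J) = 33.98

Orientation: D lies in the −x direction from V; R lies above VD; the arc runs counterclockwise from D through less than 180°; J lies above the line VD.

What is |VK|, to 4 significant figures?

20.78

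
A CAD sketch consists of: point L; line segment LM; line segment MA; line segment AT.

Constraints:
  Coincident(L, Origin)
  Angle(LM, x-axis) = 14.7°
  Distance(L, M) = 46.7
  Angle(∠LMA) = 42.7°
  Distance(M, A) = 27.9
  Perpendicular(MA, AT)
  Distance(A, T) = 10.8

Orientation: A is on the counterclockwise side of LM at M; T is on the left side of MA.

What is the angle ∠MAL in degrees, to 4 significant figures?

101.5°

L is at the origin; LM runs at 14.7° with length 46.7, so M = 46.7·(cos 14.7°, sin 14.7°) = (45.17, 11.85). ∠LMA = 42.7°, so MA runs at 14.7° + (180° − 42.7°) = 152.0° from the x-axis; with |MA| = 27.9, A = M + 27.9·(cos 152.0°, sin 152.0°) = (20.54, 24.95). Then cos ∠MAL = AM·AL / (|AM||AL|), giving 101.5°.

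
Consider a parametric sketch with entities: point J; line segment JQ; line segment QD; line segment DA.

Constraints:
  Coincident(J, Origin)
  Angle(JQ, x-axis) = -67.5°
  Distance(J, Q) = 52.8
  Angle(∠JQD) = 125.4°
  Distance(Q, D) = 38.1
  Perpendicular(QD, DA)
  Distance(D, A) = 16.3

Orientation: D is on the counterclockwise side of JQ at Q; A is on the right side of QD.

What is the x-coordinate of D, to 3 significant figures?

57.3

J is at the origin; JQ runs at -67.5° with length 52.8, so Q = 52.8·(cos -67.5°, sin -67.5°) = (20.2, -48.8). ∠JQD = 125.4°, so QD runs at -67.5° + (180° − 125.4°) = -12.9° from the x-axis; with |QD| = 38.1, D = Q + 38.1·(cos -12.9°, sin -12.9°) = (57.3, -57.3). So D.x = 57.3.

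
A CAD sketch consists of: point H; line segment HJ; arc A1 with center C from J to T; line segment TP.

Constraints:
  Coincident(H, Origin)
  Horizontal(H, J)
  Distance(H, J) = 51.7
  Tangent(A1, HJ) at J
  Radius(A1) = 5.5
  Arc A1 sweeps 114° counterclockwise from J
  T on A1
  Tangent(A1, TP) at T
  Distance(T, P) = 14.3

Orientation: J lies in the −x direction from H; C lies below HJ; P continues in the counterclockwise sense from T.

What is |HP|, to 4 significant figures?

54.99

H is at the origin; HJ is horizontal with |HJ| = 51.7 and J on the −x side, so J = (-51.70, 0.000). The tangent condition forces CJ to be normal to HJ, so C = J + (0, -5.5) = (-51.70, -5.500). On A1, J sits at bearing 90° from C; a 114° counterclockwise sweep puts T at bearing 204°, so T = C + 5.5·(cos 204°, sin 204°) = (-56.72, -7.737). Tangency of A1 to TP means the radius CT is perpendicular to TP, so TP runs along (−sin 204°, cos 204°); with |TP| = 14.3, P = (-50.91, -20.80). Then |HP| = |P − H| = 54.99.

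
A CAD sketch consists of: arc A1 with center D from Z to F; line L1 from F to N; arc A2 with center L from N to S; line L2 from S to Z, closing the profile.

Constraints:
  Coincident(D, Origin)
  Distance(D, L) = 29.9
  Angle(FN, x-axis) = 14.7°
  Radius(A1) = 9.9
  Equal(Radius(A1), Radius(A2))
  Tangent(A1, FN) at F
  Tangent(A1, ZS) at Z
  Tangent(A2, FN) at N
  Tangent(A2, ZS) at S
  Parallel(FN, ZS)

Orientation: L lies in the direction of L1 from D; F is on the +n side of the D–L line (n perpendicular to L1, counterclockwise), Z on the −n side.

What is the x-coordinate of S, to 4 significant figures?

31.43

Tangency of A1 to both parallel lines with radius 9.9 puts F and Z at D ± 9.9·n: F = (-2.512, 9.576), Z = (2.512, -9.576). Equal radii place N and S the same way about L: N = L + 9.9·n = (26.41, 17.16), S = L − 9.9·n = (31.43, -1.989). So S.x = 31.43.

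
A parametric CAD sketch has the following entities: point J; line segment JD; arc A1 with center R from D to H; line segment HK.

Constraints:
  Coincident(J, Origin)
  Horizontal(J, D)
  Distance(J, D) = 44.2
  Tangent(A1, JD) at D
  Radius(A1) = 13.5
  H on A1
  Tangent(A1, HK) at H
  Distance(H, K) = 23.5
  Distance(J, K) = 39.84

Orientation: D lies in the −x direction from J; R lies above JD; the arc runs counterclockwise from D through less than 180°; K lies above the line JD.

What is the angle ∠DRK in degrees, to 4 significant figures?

132.2°

J is at the origin; J and D share the same y with |JD| = 44.2 and D on the −x side, so D = (-44.20, 0.000). The tangent condition forces RD to be normal to JD, so R = D + (0, 13.5) = (-44.20, 13.50). Since RH ⟂ HK (tangency), |RK| = √(13.5² + 23.5²) = 27.10 regardless of where H sits on A1. So K lies on both circle(J, 39.84) and circle(R, 27.10); the above-JD intersection is K = (-24.12, 31.71). H is the foot of the tangent from K: H = (-31.35, 9.346).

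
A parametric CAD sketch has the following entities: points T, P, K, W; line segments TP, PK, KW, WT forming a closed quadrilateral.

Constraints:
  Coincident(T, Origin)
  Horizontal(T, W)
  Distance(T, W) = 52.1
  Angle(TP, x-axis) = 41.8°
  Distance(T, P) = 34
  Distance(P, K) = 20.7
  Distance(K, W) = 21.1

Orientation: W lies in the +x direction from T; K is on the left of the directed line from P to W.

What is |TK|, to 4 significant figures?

50.13

T is at the origin; TW is horizontal with |TW| = 52.1 and W in +x, so W = (52.1, 0). TP runs at 41.8° with |TP| = 34.0, so P = (25.35, 22.66). K is determined by |PK| = 20.7 and |KW| = 21.1 together: it lies at the intersection of circle(P, 20.7) and circle(W, 21.1). With |PW| = 35.06, the foot of the radical line on PW is 17.29 from P and the perpendicular offset is √(20.7² − 17.29²) = 11.38. Taking the left-of-PW solution: K = (45.90, 20.17).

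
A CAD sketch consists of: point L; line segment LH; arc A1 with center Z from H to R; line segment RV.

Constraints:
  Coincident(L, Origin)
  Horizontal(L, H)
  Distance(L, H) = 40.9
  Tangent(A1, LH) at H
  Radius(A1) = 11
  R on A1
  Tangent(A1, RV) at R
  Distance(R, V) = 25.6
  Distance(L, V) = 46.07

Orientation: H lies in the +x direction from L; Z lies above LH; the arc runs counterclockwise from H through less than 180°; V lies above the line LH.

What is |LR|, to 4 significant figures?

51.82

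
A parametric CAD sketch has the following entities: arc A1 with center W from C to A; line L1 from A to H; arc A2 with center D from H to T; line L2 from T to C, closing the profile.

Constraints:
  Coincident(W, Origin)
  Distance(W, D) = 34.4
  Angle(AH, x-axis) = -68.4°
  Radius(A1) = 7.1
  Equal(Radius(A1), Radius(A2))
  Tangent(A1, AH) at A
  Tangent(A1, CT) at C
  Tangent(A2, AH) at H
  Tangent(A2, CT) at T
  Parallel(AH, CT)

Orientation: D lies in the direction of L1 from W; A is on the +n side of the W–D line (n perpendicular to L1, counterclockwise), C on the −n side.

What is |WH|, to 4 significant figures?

35.13

The slot axis is L1's direction at -68.4°, so u = (cos -68.4°, sin -68.4°) = (0.3681, -0.9298) and n = (−sin -68.4°, cos -68.4°) = (0.9298, 0.3681). W is at the origin and D lies 34.4 along u from W, so D = 34.4·u = (12.66, -31.98). Tangency of A1 to both parallel lines with radius 7.1 puts A and C at W ± 7.1·n: A = (6.601, 2.614), C = (-6.601, -2.614). Equal radii place H and T the same way about D: H = D + 7.1·n = (19.26, -29.37), T = D − 7.1·n = (6.062, -34.60). Then |WH| = |H − W| = 35.13.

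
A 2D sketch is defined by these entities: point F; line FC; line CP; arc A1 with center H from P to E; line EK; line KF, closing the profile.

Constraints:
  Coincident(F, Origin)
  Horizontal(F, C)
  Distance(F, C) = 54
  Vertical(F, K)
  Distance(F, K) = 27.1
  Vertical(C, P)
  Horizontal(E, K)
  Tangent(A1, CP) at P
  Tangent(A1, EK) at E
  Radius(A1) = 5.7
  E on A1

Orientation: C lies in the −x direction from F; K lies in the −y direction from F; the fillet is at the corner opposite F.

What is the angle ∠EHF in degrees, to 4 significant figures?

113.9°

F is at the origin; FC is horizontal with |FC| = 54.0 and C on the −x side, so C = (-54.00, 0.000). FK is vertical with |FK| = 27.1 and K on the −y side, so K = (0.000, -27.10). The virtual corner opposite F is at (-54.00, -27.10). Tangency of A1 to CP means the radius HP is perpendicular to CP and tangency of A1 to EK means the radius HE is perpendicular to EK, with radius 5.7, so the center H sits 5.7 in from both sides at H = (-48.30, -21.40). That places the tangent points at P = (-54.00, -21.40) on CP and E = (-48.30, -27.10) on EK. Then cos ∠EHF = HE·HF / (|HE||HF|), giving 113.9°.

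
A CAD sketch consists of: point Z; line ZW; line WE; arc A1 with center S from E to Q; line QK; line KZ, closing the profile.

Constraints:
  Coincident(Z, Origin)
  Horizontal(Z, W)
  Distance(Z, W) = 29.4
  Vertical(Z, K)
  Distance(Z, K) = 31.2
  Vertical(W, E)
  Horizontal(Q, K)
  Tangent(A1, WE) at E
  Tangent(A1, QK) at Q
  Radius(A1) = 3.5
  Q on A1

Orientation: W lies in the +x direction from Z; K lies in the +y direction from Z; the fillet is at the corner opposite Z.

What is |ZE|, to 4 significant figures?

40.39

Z is at the origin; ZW is horizontal with |ZW| = 29.4 and W on the +x side, so W = (29.40, 0.000). Z and K share the same x with |ZK| = 31.2 and K on the +y side, so K = (0.000, 31.20). The virtual corner opposite Z is at (29.40, 31.20). Tangency of A1 to WE means the radius SE is perpendicular to WE and since A1 is tangent to QK there, SQ ⟂ QK, with radius 3.5, so the center S sits 3.5 in from both sides at S = (25.90, 27.70). That places the tangent points at E = (29.40, 27.70) on WE and Q = (25.90, 31.20) on QK. Then |ZE| = |E − Z| = 40.39.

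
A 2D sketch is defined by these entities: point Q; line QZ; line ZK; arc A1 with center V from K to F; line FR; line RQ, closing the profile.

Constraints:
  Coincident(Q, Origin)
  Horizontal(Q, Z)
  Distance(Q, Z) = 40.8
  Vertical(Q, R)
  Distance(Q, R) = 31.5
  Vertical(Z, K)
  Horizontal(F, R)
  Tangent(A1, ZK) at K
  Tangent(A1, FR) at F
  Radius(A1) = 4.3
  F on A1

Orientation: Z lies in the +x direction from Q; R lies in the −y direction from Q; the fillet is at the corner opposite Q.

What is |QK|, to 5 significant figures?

49.035

Q is at the origin; Q and Z share the same y with |QZ| = 40.8 and Z on the +x side, so Z = (40.800, 0.0000). QR is vertical with |QR| = 31.5 and R on the −y side, so R = (0.0000, -31.500). The virtual corner opposite Q is at (40.800, -31.500). Tangency of A1 to ZK means the radius VK is perpendicular to ZK and since A1 is tangent to FR there, VF ⟂ FR, with radius 4.3, so the center V sits 4.3 in from both sides at V = (36.500, -27.200). That places the tangent points at K = (40.800, -27.200) on ZK and F = (36.500, -31.500) on FR. Then |QK| = |K − Q| = 49.035.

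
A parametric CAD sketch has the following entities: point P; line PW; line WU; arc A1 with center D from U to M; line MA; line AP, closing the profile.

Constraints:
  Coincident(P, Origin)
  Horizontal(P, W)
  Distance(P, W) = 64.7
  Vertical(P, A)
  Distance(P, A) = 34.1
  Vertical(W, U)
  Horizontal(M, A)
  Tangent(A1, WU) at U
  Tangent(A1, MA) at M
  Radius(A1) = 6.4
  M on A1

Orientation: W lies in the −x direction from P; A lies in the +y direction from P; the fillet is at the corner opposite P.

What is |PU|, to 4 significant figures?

70.38

The virtual corner opposite P is at (-64.70, 34.10). The tangent condition forces DU to be normal to WU and tangency of A1 to MA means the radius DM is perpendicular to MA, with radius 6.4, so the center D sits 6.4 in from both sides at D = (-58.30, 27.70). That places the tangent points at U = (-64.70, 27.70) on WU and M = (-58.30, 34.10) on MA. Then |PU| = |U − P| = 70.38.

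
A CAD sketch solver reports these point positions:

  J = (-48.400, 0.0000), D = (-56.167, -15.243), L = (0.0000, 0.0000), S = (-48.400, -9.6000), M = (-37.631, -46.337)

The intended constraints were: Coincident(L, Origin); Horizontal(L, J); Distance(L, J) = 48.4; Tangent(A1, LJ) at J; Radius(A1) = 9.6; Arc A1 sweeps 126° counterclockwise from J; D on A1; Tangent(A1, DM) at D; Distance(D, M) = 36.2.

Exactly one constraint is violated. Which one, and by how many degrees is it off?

Tangent(A1, DM) at D — off by 5.20°.

L = (0.00, 0.00) ✓; L.y = 0.00, J.y = 0.00 ✓; |LJ| = 48.40 ✓; ∠(SJ, JL) = 90.00° ✓; |SJ| = 9.600 ✓; bearing(S→D) − bearing(S→J) = 126.0° ✓; |SD| = 9.601 ✓; ∠(SD, DM) = 95.20° ✗; |DM| = 36.20 ✓.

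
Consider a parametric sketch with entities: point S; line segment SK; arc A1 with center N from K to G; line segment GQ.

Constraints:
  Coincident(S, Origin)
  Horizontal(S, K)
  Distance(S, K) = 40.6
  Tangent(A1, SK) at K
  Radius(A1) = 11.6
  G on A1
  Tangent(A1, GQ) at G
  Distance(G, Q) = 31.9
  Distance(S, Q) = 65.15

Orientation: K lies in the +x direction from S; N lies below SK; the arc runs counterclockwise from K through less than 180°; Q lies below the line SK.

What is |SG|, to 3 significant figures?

35.4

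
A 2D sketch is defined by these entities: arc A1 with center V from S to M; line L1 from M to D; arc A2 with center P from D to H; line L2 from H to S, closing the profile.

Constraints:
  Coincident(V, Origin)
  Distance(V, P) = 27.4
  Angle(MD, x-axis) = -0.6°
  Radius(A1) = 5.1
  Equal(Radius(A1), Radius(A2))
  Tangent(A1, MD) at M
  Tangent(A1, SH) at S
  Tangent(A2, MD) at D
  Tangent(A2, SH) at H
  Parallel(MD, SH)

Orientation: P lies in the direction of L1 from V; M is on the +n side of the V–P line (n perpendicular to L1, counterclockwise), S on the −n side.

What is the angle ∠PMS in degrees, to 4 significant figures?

79.46°

The slot axis is L1's direction at -0.6°, so u = (cos -0.6°, sin -0.6°) = (0.9999, -0.01047) and n = (−sin -0.6°, cos -0.6°) = (0.01047, 0.9999). V is at the origin and P lies 27.4 along u from V, so P = 27.4·u = (27.40, -0.2869). Tangency of A1 to both parallel lines with radius 5.1 puts M and S at V ± 5.1·n: M = (0.05341, 5.100), S = (-0.05341, -5.100). Then cos ∠PMS = MP·MS / (|MP||MS|), giving 79.46°.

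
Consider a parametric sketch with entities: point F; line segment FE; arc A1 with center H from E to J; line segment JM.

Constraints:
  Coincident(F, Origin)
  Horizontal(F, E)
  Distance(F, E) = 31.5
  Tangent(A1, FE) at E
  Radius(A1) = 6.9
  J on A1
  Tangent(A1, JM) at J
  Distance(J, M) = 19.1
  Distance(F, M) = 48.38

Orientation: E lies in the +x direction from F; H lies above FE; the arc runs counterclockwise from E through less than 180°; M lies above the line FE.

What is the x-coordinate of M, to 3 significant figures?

41.8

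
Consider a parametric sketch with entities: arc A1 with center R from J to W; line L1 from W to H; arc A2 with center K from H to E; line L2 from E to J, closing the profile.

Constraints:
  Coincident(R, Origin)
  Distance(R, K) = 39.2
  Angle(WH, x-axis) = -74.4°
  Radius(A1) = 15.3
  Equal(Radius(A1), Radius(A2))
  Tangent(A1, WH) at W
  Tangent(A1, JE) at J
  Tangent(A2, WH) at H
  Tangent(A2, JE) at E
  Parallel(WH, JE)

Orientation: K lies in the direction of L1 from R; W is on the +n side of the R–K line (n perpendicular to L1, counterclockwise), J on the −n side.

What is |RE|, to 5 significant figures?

42.080

The slot axis is L1's direction at -74.4°, so u = (cos -74.4°, sin -74.4°) = (0.26892, -0.96316) and n = (−sin -74.4°, cos -74.4°) = (0.96316, 0.26892). R is at the origin and K lies 39.2 along u from R, so K = 39.2·u = (10.542, -37.756). Tangency of A1 to both parallel lines with radius 15.3 puts W and J at R ± 15.3·n: W = (14.736, 4.1145), J = (-14.736, -4.1145). Equal radii place H and E the same way about K: H = K + 15.3·n = (25.278, -33.641), E = K − 15.3·n = (-4.1947, -41.870). Then |RE| = |E − R| = 42.080.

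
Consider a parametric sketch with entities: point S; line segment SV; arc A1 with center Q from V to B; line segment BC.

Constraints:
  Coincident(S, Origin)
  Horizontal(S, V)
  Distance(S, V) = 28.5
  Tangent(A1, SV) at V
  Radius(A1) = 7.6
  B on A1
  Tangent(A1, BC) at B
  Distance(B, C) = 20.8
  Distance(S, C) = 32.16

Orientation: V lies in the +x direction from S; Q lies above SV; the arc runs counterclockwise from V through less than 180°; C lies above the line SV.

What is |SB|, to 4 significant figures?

36.02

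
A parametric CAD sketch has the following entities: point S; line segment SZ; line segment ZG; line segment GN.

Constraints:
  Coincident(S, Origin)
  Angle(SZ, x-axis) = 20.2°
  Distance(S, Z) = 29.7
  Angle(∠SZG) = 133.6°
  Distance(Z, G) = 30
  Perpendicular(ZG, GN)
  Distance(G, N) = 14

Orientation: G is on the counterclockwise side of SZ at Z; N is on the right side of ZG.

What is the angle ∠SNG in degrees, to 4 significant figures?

54.88°

∠SZG = 133.6°, so ZG runs at 20.2° + (180° − 133.6°) = 66.60° from the x-axis; with |ZG| = 30.0, G = Z + 30.0·(cos 66.60°, sin 66.60°) = (39.79, 37.79). ZG ⟂ GN; with |GN| = 14.0 on the right of ZG, N = G + 14.0·(0.9178, -0.3971) = (52.64, 32.23). Then cos ∠SNG = NS·NG / (|NS||NG|), giving 54.88°.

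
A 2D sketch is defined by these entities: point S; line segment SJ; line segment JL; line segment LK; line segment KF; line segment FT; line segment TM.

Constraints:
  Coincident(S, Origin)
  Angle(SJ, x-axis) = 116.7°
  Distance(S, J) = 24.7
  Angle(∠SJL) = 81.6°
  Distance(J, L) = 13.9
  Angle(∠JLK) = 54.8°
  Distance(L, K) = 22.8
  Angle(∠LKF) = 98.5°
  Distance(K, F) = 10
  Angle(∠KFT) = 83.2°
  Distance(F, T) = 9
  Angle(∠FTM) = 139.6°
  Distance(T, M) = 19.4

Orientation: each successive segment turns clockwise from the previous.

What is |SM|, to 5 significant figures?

26.023

∠KFT = 83.2° gives FT at 74.800° from the x-axis; with |FT| = 9.0, T = (-12.062, 14.761). ∠FTM = 139.6° gives TM at 34.400° from the x-axis; with |TM| = 19.4, M = (3.9450, 25.722). Then |SM| = |M − S| = 26.023.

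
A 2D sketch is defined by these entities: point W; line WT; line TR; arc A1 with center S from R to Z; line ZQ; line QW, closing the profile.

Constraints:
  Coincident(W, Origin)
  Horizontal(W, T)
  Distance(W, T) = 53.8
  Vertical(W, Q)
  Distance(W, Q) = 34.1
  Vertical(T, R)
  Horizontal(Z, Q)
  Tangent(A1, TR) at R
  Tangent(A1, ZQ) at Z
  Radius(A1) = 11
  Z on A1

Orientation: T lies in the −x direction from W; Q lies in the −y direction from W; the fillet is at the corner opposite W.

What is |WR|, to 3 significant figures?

58.5

W is at the origin; W and T share the same y with |WT| = 53.8 and T on the −x side, so T = (-53.8, 0.00). W and Q share the same x with |WQ| = 34.1 and Q on the −y side, so Q = (0.00, -34.1). The virtual corner opposite W is at (-53.8, -34.1). A1 meets TR tangentially, so SR is at right angles to TR and A1 meets ZQ tangentially, so SZ is at right angles to ZQ, with radius 11.0, so the center S sits 11.0 in from both sides at S = (-42.8, -23.1). That places the tangent points at R = (-53.8, -23.1) on TR and Z = (-42.8, -34.1) on ZQ. Then |WR| = |R − W| = 58.5.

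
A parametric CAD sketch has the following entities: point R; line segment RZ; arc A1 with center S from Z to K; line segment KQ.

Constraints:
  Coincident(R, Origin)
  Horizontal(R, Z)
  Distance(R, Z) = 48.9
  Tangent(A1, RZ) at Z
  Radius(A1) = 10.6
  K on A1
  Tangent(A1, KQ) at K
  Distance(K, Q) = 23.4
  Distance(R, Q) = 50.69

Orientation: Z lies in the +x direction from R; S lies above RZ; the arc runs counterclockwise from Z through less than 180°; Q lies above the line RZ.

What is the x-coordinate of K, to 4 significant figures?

55.72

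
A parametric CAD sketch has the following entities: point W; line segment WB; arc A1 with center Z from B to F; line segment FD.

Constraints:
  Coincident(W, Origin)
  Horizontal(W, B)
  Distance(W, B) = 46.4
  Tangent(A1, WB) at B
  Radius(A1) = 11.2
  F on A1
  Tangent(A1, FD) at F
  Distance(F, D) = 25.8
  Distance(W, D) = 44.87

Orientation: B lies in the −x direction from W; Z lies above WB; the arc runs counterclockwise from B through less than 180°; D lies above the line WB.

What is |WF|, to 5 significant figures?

36.533

W is at the origin; WB is horizontal with |WB| = 46.4 and B on the −x side, so B = (-46.400, 0.0000). Since A1 is tangent to WB there, ZB ⟂ WB, so Z = B + (0, 11.2) = (-46.400, 11.200). Since ZF ⟂ FD (tangency), |ZD| = √(11.2² + 25.8²) = 28.126 regardless of where F sits on A1. So D lies on both circle(W, 44.87) and circle(Z, 28.126); the above-WB intersection is D = (-29.578, 33.741). F is the foot of the tangent from D: F = (-35.499, 8.6297).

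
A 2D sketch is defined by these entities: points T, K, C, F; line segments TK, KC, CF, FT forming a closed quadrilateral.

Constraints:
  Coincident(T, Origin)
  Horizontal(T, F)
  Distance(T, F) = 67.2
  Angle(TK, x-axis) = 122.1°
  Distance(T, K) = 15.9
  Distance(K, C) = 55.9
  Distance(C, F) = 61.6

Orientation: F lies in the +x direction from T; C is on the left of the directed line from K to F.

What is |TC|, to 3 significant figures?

60.8

Checks: T = (0.00, 0.00) ✓; |KC| = 55.90 ✓; |CF| = 61.60 ✓.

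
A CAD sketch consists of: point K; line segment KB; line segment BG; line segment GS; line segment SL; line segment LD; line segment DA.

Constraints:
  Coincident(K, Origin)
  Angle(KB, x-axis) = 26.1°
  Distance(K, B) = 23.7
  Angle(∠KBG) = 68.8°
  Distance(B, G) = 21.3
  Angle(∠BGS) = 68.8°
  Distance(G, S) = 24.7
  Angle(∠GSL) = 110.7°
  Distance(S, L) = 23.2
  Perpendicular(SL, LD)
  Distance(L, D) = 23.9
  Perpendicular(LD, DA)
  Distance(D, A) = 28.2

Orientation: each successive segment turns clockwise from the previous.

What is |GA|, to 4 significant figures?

3.814

K is at the origin; KB runs at 26.1° with length 23.7, so B = (21.28, 10.43). ∠KBG = 68.8° gives BG at -85.10° from the x-axis; with |BG| = 21.3, G = (23.10, -10.80). ∠BGS = 68.8° gives GS at 163.7° from the x-axis; with |GS| = 24.7, S = (-0.6046, -3.863). ∠GSL = 110.7° gives SL at 94.40° from the x-axis; with |SL| = 23.2, L = (-2.384, 19.27). The perpendicularity gives LD at right angles to SL, so LD runs at 4.400°; with |LD| = 23.9, D = (21.45, 21.10). The perpendicularity gives DA at right angles to LD, so DA runs at -85.60°; with |DA| = 28.2, A = (23.61, -7.015). Then |GA| = |A − G| = 3.814.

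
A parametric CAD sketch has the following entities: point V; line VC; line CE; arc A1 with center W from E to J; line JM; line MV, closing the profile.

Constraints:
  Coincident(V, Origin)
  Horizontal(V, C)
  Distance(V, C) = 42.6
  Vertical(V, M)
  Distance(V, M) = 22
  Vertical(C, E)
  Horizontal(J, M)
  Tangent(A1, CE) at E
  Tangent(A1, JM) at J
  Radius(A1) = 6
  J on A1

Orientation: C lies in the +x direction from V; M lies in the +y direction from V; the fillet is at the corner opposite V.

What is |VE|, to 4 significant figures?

45.51

V is at the origin; V and C share the same y with |VC| = 42.6 and C on the +x side, so C = (42.60, 0.000). VM is vertical with |VM| = 22.0 and M on the +y side, so M = (0.000, 22.00). The virtual corner opposite V is at (42.60, 22.00). Tangency of A1 to CE means the radius WE is perpendicular to CE and tangency of A1 to JM means the radius WJ is perpendicular to JM, with radius 6.0, so the center W sits 6.0 in from both sides at W = (36.60, 16.00). That places the tangent points at E = (42.60, 16.00) on CE and J = (36.60, 22.00) on JM. Then |VE| = |E − V| = 45.51.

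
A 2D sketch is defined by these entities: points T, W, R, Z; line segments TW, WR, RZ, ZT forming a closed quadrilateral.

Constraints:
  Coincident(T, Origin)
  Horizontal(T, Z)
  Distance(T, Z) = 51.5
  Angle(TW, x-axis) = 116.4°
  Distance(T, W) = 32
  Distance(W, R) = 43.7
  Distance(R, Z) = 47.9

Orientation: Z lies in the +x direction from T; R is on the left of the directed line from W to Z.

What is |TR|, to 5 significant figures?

49.797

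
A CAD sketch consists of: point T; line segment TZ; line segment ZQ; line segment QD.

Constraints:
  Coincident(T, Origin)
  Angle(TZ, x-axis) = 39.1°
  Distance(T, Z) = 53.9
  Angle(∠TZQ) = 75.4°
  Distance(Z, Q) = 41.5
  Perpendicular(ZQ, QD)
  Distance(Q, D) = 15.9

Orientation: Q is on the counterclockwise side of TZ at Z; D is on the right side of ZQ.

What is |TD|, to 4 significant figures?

73.56

T is at the origin; TZ runs at 39.1° with length 53.9, so Z = 53.9·(cos 39.1°, sin 39.1°) = (41.83, 33.99). ∠TZQ = 75.4°, so ZQ runs at 39.1° + (180° − 75.4°) = 143.7° from the x-axis; with |ZQ| = 41.5, Q = Z + 41.5·(cos 143.7°, sin 143.7°) = (8.383, 58.56). ZQ ⟂ QD; with |QD| = 15.9 on the right of ZQ, D = Q + 15.9·(0.5920, 0.8059) = (17.80, 71.38). Then |TD| = |D − T| = 73.56.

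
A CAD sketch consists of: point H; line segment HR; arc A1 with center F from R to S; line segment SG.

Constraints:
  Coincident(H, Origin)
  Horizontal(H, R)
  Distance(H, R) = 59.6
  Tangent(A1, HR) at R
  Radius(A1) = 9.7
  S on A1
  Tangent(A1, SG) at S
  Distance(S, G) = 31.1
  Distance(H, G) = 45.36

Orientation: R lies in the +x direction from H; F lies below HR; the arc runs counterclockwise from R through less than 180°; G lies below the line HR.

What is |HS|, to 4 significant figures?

51.76

Checks: |FS| = 9.700 ✓; ∠(FS, SG) = 90.00° ✓; |SG| = 31.10 ✓; |HG| = 45.36 ✓.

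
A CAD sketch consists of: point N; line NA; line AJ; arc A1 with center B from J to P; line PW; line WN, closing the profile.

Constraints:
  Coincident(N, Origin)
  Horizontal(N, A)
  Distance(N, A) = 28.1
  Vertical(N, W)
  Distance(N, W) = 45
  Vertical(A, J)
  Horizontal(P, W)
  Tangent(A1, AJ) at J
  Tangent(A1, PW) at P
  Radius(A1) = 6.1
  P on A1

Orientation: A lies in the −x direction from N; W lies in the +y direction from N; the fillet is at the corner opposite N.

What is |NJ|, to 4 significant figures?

47.99

N is at the origin; NA is horizontal with |NA| = 28.1 and A on the −x side, so A = (-28.10, 0.000). N and W share the same x with |NW| = 45.0 and W on the +y side, so W = (0.000, 45.00). The virtual corner opposite N is at (-28.10, 45.00). Since A1 is tangent to AJ there, BJ ⟂ AJ and the tangent condition forces BP to be normal to PW, with radius 6.1, so the center B sits 6.1 in from both sides at B = (-22.00, 38.90). That places the tangent points at J = (-28.10, 38.90) on AJ and P = (-22.00, 45.00) on PW. Then |NJ| = |J − N| = 47.99.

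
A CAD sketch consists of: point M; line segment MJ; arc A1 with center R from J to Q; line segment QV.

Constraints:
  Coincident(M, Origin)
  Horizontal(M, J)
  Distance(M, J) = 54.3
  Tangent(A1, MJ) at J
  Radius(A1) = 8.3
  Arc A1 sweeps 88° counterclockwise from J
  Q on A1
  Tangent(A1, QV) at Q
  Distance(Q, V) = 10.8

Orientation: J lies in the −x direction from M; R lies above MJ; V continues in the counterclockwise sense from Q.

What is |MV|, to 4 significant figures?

49.35

M is at the origin; MJ is horizontal with |MJ| = 54.3 and J on the −x side, so J = (-54.30, 0.000). Tangency of A1 to MJ means the radius RJ is perpendicular to MJ, so R = J + (0, 8.3) = (-54.30, 8.300). On A1, J sits at bearing -90° from R; an 88° counterclockwise sweep puts Q at bearing -2°, so Q = R + 8.3·(cos -2°, sin -2°) = (-46.01, 8.010). Since A1 is tangent to QV there, RQ ⟂ QV, so QV runs along (−sin -2°, cos -2°); with |QV| = 10.8, V = (-45.63, 18.80). Then |MV| = |V − M| = 49.35.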